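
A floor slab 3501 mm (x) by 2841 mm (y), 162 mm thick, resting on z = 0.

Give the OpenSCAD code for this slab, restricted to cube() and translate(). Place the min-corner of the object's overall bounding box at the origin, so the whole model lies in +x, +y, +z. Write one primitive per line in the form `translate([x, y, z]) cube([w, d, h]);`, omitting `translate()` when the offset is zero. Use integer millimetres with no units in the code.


cube([3501, 2841, 162]);


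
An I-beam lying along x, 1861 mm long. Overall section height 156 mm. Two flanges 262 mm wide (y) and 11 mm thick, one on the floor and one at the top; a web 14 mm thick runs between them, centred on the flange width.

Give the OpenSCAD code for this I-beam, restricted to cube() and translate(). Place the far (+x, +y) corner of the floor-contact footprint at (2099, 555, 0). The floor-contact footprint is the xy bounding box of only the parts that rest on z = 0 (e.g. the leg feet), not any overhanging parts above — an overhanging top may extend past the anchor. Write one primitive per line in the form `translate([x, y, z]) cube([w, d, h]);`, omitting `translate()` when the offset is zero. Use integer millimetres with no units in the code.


translate([238, 293, 0]) cube([1861, 262, 11]);
translate([238, 417, 11]) cube([1861, 14, 134]);
translate([238, 293, 145]) cube([1861, 262, 11]);


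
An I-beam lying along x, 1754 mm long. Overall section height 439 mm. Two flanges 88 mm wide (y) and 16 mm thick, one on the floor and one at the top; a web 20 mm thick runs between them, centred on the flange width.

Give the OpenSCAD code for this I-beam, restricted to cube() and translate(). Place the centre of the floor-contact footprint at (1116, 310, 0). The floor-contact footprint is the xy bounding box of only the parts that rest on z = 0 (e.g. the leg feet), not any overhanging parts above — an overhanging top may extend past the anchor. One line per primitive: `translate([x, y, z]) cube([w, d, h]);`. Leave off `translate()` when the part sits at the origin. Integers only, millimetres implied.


translate([239, 266, 0]) cube([1754, 88, 16]);
translate([239, 300, 16]) cube([1754, 20, 407]);
translate([239, 266, 423]) cube([1754, 88, 16]);


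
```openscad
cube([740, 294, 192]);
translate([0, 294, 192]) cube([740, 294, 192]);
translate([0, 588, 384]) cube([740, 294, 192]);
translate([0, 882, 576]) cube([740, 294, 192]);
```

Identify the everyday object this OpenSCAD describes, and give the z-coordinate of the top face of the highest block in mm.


A staircase. The total rise is 768 mm.

4 identical blocks, each offset up and back from the previous — a staircase. Each step is 192 mm tall and there are 4 of them, so the total rise is 4 × 192 = 768 mm.


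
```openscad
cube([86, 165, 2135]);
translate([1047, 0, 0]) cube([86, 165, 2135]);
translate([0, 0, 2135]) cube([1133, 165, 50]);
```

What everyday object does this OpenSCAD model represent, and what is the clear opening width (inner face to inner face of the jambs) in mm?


A door frame. The clear opening width is 961 mm.

Two 2135 mm tall posts with a header on top — a door frame. The left jamb is 86 mm wide at x = 0; the right jamb starts at x = 1047. The clear opening is 1047 − 86 = 961 mm.


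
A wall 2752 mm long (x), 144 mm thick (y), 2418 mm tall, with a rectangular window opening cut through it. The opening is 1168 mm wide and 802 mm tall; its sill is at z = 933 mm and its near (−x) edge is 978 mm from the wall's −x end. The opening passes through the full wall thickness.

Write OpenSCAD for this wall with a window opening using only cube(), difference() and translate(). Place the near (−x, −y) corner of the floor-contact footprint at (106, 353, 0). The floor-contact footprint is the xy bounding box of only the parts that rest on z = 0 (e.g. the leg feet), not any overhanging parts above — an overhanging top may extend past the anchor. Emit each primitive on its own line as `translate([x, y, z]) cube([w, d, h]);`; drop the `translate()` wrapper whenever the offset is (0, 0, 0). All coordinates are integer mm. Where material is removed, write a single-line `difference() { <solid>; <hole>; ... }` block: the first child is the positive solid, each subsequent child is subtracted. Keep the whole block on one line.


difference() { translate([106, 353, 0]) cube([2752, 144, 2418]); translate([1084, 353, 933]) cube([1168, 144, 802]); }


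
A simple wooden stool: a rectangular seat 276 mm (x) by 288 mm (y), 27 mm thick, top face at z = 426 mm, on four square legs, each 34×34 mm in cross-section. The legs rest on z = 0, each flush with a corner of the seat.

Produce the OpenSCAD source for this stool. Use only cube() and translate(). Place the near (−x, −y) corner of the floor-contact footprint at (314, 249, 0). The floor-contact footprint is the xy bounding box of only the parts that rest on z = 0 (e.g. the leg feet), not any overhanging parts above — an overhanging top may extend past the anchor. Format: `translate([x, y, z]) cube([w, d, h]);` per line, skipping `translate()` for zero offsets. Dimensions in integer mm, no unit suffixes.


translate([314, 249, 399]) cube([276, 288, 27]);
translate([314, 249, 0]) cube([34, 34, 399]);
translate([556, 249, 0]) cube([34, 34, 399]);
translate([314, 503, 0]) cube([34, 34, 399]);
translate([556, 503, 0]) cube([34, 34, 399]);


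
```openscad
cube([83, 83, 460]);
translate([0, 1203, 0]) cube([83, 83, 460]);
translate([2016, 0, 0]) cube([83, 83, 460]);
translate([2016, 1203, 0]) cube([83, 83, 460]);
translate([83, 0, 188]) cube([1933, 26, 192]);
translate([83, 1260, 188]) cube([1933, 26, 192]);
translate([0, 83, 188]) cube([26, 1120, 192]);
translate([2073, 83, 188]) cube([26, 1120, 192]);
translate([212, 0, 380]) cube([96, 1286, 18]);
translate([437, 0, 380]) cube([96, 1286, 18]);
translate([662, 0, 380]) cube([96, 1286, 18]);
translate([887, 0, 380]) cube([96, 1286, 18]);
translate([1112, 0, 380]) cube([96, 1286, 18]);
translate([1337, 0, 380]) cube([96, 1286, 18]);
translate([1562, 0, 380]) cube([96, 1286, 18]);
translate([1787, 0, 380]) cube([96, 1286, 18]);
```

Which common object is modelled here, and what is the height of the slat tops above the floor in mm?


A bed frame. The slat-top height is 398 mm.

Four posts, four rails, and a row of slats — a bed frame. Slats sit on the rails at z = 188 + 192 = 380; with slat thickness 18, the top is 398 mm.


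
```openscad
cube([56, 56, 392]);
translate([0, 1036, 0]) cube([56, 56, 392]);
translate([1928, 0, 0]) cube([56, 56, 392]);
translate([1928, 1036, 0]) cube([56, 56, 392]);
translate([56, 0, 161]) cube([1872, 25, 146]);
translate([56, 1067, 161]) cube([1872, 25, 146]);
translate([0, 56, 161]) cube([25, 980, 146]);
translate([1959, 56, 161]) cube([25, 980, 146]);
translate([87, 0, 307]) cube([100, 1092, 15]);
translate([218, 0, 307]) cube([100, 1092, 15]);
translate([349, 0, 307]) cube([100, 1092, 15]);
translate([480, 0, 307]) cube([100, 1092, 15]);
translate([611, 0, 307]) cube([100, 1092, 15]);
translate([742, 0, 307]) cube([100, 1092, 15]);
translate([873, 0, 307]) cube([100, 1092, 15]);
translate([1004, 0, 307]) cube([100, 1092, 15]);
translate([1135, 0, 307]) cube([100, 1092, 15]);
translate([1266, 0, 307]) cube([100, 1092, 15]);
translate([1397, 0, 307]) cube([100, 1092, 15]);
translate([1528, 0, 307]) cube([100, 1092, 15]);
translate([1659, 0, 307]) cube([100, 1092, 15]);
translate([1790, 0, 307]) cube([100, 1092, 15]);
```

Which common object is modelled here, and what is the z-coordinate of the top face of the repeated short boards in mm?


A bed frame. The slat-top height is 322 mm.

Four posts, four rails, and a row of slats — a bed frame. Slats sit on the rails at z = 161 + 146 = 307; with slat thickness 15, the top is 322 mm.


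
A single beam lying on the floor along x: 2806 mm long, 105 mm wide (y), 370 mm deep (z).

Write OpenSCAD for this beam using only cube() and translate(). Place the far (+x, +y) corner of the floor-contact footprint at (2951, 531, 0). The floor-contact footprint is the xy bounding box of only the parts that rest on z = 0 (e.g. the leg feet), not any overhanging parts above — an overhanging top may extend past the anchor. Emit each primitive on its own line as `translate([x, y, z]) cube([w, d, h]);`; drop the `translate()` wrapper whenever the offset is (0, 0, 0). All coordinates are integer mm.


translate([145, 426, 0]) cube([2806, 105, 370]);


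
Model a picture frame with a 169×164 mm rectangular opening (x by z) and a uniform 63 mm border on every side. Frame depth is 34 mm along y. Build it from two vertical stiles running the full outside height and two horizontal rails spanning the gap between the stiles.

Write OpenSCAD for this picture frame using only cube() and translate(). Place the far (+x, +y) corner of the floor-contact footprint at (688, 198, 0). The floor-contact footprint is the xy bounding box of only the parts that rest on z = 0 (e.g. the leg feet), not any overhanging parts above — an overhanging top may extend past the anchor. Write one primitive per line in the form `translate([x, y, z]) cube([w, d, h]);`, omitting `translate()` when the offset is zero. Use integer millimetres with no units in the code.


translate([393, 164, 0]) cube([63, 34, 290]);
translate([625, 164, 0]) cube([63, 34, 290]);
translate([456, 164, 0]) cube([169, 34, 63]);
translate([456, 164, 227]) cube([169, 34, 63]);


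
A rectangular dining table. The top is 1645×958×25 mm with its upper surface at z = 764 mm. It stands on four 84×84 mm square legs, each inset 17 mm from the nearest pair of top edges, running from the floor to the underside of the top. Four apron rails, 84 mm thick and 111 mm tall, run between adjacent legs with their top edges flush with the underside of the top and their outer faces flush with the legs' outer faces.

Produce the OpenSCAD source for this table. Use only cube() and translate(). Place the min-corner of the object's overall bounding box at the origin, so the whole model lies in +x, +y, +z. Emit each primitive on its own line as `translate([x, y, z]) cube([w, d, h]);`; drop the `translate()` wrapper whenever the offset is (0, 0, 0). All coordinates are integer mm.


translate([0, 0, 739]) cube([1645, 958, 25]);
translate([17, 17, 0]) cube([84, 84, 739]);
translate([1544, 17, 0]) cube([84, 84, 739]);
translate([17, 857, 0]) cube([84, 84, 739]);
translate([1544, 857, 0]) cube([84, 84, 739]);
translate([101, 17, 628]) cube([1443, 84, 111]);
translate([101, 857, 628]) cube([1443, 84, 111]);
translate([17, 101, 628]) cube([84, 756, 111]);
translate([1544, 101, 628]) cube([84, 756, 111]);


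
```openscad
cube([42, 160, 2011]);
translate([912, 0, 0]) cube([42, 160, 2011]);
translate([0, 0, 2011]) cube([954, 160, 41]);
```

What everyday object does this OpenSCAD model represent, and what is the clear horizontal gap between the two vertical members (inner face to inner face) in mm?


A door frame. The clear opening width is 870 mm.

Two 2011 mm tall posts with a header on top — a door frame. The left jamb is 42 mm wide at x = 0; the right jamb starts at x = 912. The clear opening is 912 − 42 = 870 mm.


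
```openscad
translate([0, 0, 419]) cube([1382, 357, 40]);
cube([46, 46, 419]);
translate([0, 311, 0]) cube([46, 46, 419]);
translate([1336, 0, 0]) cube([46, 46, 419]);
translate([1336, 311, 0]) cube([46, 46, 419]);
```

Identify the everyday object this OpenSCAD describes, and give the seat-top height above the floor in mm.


A bench. The seat-top height is 459 mm.

A long slab on four corner posts — a bench. The slab sits at z = 419 with thickness 40, so the top is 419 + 40 = 459 mm.


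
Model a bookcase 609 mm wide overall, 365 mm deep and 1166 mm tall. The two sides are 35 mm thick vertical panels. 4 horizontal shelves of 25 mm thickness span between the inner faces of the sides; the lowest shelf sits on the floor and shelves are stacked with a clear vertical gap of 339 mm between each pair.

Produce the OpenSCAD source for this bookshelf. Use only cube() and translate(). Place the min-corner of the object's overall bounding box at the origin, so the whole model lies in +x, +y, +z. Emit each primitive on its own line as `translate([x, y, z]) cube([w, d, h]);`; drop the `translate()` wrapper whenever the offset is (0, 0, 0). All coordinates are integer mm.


cube([35, 365, 1166]);
translate([574, 0, 0]) cube([35, 365, 1166]);
translate([35, 0, 0]) cube([539, 365, 25]);
translate([35, 0, 364]) cube([539, 365, 25]);
translate([35, 0, 728]) cube([539, 365, 25]);
translate([35, 0, 1092]) cube([539, 365, 25]);


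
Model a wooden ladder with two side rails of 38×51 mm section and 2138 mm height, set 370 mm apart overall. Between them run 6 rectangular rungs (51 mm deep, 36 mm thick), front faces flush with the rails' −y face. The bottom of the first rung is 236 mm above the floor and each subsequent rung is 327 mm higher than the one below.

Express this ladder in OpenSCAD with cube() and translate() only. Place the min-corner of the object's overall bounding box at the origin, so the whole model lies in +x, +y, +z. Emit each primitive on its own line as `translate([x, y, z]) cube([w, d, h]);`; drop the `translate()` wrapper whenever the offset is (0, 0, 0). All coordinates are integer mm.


cube([38, 51, 2138]);
translate([332, 0, 0]) cube([38, 51, 2138]);
translate([38, 0, 236]) cube([294, 51, 36]);
translate([38, 0, 563]) cube([294, 51, 36]);
translate([38, 0, 890]) cube([294, 51, 36]);
translate([38, 0, 1217]) cube([294, 51, 36]);
translate([38, 0, 1544]) cube([294, 51, 36]);
translate([38, 0, 1871]) cube([294, 51, 36]);


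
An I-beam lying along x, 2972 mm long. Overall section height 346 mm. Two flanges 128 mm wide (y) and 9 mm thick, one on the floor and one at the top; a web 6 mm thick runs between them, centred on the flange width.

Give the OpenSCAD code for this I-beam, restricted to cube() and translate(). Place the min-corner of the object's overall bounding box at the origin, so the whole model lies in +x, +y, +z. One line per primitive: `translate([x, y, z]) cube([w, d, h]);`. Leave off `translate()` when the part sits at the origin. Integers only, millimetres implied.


cube([2972, 128, 9]);
translate([0, 61, 9]) cube([2972, 6, 328]);
translate([0, 0, 337]) cube([2972, 128, 9]);


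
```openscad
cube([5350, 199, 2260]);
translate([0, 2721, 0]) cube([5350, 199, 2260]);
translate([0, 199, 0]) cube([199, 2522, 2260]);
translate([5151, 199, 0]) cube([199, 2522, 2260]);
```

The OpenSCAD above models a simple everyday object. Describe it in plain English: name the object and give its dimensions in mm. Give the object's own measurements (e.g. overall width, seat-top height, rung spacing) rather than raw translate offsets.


The wall frame of a small rectangular building: four walls, each 2260 mm tall and 199 mm thick, enclosing a footprint 5350 mm (x) by 2920 mm (y) outside-to-outside, with no floor or roof. The front and back walls (the −y and +y sides) span the full width; the two side walls fit between them.


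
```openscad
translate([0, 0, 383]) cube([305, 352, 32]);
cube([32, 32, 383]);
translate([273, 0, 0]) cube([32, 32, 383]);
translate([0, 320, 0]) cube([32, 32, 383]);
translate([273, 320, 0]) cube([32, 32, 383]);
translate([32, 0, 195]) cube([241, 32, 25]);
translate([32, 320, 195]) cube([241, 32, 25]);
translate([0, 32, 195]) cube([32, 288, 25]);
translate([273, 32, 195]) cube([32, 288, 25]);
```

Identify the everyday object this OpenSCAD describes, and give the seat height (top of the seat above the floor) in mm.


A stool. The seat height is 415 mm.

A 305×352×32 slab at z = 383 on four corner posts — a stool. The seat top is 383 + 32 = 415 mm.


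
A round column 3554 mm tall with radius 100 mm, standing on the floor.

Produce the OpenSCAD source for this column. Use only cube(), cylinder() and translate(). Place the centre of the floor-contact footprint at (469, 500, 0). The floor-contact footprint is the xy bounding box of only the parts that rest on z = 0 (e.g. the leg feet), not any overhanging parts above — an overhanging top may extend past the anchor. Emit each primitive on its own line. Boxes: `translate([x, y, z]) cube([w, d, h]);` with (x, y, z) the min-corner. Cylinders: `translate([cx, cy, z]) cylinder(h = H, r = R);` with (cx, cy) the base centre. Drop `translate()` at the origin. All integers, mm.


translate([469, 500, 0]) cylinder(h = 3554, r = 100);


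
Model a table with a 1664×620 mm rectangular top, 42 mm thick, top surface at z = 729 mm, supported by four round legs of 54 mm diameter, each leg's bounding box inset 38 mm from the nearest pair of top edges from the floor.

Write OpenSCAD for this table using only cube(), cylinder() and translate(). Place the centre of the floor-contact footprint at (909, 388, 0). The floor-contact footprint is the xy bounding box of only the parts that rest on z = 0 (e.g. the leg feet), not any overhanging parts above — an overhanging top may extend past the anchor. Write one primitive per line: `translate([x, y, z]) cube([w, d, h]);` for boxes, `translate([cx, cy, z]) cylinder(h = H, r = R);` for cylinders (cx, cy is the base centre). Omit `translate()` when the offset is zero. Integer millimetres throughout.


// leg_h = 729 - 42 = 687
translate([77, 78, 687]) cube([1664, 620, 42]);
translate([142, 143, 0]) cylinder(h = 687, r = 27);
translate([1676, 143, 0]) cylinder(h = 687, r = 27);
translate([142, 633, 0]) cylinder(h = 687, r = 27);
translate([1676, 633, 0]) cylinder(h = 687, r = 27);


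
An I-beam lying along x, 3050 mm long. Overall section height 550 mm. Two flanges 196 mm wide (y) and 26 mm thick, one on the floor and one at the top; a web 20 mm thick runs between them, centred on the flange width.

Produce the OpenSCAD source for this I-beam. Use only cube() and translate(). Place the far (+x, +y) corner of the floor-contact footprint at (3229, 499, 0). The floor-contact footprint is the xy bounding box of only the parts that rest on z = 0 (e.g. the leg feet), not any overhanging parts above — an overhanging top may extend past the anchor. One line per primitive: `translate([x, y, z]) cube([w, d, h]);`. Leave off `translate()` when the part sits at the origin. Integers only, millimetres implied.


translate([179, 303, 0]) cube([3050, 196, 26]);
translate([179, 391, 26]) cube([3050, 20, 498]);
translate([179, 303, 524]) cube([3050, 196, 26]);


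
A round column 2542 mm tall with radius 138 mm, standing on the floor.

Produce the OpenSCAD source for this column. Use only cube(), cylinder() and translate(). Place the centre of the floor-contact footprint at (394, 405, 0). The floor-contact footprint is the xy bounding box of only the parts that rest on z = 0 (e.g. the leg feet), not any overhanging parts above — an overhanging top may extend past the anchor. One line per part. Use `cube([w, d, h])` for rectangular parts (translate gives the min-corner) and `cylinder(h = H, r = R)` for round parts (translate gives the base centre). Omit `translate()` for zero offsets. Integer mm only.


translate([394, 405, 0]) cylinder(h = 2542, r = 138);


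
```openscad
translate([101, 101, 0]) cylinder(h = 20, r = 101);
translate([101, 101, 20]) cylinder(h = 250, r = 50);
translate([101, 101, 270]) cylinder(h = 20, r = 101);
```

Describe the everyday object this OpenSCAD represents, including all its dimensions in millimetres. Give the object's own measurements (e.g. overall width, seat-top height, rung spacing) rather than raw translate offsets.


A spool: two coaxial disc flanges of radius 101 mm and thickness 20 mm, joined by a core cylinder of radius 50 mm and height 250 mm. The lower flange rests on z = 0 and the three cylinders share a vertical axis.


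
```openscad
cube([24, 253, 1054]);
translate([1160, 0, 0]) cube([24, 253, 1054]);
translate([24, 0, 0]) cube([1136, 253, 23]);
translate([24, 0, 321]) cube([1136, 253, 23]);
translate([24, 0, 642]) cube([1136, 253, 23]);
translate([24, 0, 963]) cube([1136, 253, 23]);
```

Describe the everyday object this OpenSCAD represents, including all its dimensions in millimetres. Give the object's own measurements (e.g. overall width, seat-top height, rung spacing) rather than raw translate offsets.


An open bookshelf. Two side panels, each 24 mm thick, 253 mm deep and 1054 mm tall, stand 1184 mm apart (outside-to-outside). Between them sit 4 shelves, each 23 mm thick and 253 mm deep, spanning the full gap between the sides. The bottom shelf rests on the floor (its underside at z = 0) and the clear gap between one shelf's top and the next shelf's underside is 298 mm.


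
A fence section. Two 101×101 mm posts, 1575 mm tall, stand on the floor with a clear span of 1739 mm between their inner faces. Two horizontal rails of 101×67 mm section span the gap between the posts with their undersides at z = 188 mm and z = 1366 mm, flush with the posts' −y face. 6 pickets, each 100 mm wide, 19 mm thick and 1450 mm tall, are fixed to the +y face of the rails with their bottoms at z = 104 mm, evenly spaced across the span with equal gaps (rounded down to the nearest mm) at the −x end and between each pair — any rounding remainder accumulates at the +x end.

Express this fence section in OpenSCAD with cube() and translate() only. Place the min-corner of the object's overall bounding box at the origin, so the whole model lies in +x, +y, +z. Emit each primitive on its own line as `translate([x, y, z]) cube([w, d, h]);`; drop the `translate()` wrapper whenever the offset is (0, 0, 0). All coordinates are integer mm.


cube([101, 101, 1575]);
translate([1840, 0, 0]) cube([101, 101, 1575]);
translate([101, 0, 188]) cube([1739, 101, 67]);
translate([101, 0, 1366]) cube([1739, 101, 67]);
translate([263, 101, 104]) cube([100, 19, 1450]);
translate([525, 101, 104]) cube([100, 19, 1450]);
translate([787, 101, 104]) cube([100, 19, 1450]);
translate([1049, 101, 104]) cube([100, 19, 1450]);
translate([1311, 101, 104]) cube([100, 19, 1450]);
translate([1573, 101, 104]) cube([100, 19, 1450]);


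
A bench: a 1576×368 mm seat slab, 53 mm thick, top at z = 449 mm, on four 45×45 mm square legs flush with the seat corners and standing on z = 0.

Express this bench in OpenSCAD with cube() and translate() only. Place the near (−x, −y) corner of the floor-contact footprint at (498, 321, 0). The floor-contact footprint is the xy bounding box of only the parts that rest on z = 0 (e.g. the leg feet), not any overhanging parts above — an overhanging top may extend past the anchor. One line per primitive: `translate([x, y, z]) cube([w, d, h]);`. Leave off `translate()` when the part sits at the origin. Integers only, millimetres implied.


translate([498, 321, 396]) cube([1576, 368, 53]);
translate([498, 321, 0]) cube([45, 45, 396]);
translate([498, 644, 0]) cube([45, 45, 396]);
translate([2029, 321, 0]) cube([45, 45, 396]);
translate([2029, 644, 0]) cube([45, 45, 396]);


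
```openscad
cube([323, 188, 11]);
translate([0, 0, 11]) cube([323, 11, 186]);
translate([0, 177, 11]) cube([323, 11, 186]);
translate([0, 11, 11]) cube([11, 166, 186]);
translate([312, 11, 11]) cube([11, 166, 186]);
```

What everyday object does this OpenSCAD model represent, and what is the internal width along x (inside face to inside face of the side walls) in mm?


An open box. The internal width is 301 mm.

A 323×188 base slab with four walls standing on it — an open box. The base is 323 mm wide and the walls are 11 mm thick, so the internal width is 323 − 2 × 11 = 301 mm.


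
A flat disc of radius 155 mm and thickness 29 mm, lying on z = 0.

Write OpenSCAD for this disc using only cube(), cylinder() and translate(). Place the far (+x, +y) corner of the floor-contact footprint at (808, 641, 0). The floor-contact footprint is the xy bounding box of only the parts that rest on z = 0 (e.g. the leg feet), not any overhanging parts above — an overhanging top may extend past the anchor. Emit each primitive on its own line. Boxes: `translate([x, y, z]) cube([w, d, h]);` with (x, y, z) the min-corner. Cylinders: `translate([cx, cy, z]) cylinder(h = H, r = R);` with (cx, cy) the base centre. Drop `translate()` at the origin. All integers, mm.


translate([653, 486, 0]) cylinder(h = 29, r = 155);


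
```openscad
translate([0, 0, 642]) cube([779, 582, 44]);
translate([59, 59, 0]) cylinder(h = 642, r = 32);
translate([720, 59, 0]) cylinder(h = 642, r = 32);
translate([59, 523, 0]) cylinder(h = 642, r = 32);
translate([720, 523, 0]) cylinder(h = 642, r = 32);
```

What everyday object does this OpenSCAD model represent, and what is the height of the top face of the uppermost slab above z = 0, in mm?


A table. The table height is 686 mm.

A 779×582×44 slab sits at z = 642 on four Ø64 mm round legs — a table. The top surface is at 642 + 44 = 686 mm.


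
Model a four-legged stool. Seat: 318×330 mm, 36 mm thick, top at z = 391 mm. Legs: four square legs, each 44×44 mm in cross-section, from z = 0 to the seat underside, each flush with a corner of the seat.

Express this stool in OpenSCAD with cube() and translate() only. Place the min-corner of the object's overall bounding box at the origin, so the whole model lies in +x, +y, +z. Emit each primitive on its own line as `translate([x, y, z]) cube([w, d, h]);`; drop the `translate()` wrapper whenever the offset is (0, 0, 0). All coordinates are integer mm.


translate([0, 0, 355]) cube([318, 330, 36]);
cube([44, 44, 355]);
translate([274, 0, 0]) cube([44, 44, 355]);
translate([0, 286, 0]) cube([44, 44, 355]);
translate([274, 286, 0]) cube([44, 44, 355]);


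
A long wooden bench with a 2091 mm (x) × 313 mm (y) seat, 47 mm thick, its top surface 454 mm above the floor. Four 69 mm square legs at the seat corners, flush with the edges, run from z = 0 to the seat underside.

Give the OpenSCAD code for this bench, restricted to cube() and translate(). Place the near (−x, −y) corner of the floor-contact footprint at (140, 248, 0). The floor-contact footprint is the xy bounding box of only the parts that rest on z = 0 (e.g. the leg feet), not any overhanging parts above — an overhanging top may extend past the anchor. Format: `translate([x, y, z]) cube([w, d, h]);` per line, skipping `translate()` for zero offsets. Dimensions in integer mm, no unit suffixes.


translate([140, 248, 407]) cube([2091, 313, 47]);
translate([140, 248, 0]) cube([69, 69, 407]);
translate([140, 492, 0]) cube([69, 69, 407]);
translate([2162, 248, 0]) cube([69, 69, 407]);
translate([2162, 492, 0]) cube([69, 69, 407]);


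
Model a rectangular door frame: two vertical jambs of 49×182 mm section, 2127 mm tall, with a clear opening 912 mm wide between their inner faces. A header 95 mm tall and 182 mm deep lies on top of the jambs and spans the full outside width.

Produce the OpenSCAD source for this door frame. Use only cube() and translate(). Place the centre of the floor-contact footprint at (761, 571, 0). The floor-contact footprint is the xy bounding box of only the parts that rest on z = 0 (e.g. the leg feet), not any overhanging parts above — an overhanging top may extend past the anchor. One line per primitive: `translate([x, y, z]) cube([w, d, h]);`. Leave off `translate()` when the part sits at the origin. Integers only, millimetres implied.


translate([256, 480, 0]) cube([49, 182, 2127]);
translate([1217, 480, 0]) cube([49, 182, 2127]);
translate([256, 480, 2127]) cube([1010, 182, 95]);


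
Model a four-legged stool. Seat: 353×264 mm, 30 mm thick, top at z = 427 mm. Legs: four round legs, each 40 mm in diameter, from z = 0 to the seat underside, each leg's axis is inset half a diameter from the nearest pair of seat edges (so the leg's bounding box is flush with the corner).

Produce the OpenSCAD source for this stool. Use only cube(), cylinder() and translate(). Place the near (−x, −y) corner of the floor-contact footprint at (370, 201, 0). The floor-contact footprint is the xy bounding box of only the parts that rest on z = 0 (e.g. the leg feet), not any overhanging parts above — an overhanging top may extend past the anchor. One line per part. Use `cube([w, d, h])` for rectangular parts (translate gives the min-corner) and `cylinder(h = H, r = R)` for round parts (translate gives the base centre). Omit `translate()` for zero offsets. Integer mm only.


translate([370, 201, 397]) cube([353, 264, 30]);
translate([390, 221, 0]) cylinder(h = 397, r = 20);
translate([703, 221, 0]) cylinder(h = 397, r = 20);
translate([390, 445, 0]) cylinder(h = 397, r = 20);
translate([703, 445, 0]) cylinder(h = 397, r = 20);


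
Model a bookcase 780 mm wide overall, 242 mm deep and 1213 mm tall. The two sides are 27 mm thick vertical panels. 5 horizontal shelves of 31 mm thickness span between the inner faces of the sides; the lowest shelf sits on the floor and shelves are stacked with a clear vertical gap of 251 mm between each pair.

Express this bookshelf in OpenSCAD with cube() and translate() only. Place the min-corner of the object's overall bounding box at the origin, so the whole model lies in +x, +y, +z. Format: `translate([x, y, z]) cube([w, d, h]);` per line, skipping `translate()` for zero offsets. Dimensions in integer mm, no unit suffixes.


cube([27, 242, 1213]);
translate([753, 0, 0]) cube([27, 242, 1213]);
translate([27, 0, 0]) cube([726, 242, 31]);
translate([27, 0, 282]) cube([726, 242, 31]);
translate([27, 0, 564]) cube([726, 242, 31]);
translate([27, 0, 846]) cube([726, 242, 31]);
translate([27, 0, 1128]) cube([726, 242, 31]);


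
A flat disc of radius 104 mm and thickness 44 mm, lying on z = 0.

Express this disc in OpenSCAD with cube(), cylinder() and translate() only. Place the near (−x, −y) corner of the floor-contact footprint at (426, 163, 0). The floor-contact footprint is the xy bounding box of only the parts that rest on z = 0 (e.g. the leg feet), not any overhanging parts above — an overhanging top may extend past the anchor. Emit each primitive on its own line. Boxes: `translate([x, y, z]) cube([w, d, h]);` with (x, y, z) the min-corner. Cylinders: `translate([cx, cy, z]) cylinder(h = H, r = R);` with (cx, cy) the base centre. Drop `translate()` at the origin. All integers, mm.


translate([530, 267, 0]) cylinder(h = 44, r = 104);


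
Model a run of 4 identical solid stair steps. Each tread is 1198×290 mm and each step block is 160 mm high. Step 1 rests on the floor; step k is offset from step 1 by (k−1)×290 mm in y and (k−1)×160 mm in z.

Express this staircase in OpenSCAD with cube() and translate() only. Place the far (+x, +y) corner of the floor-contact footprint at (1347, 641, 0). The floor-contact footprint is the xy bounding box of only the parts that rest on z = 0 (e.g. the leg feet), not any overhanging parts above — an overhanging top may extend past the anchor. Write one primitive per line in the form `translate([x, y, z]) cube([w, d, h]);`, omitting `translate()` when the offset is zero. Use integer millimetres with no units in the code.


translate([149, 351, 0]) cube([1198, 290, 160]);
translate([149, 641, 160]) cube([1198, 290, 160]);
translate([149, 931, 320]) cube([1198, 290, 160]);
translate([149, 1221, 480]) cube([1198, 290, 160]);


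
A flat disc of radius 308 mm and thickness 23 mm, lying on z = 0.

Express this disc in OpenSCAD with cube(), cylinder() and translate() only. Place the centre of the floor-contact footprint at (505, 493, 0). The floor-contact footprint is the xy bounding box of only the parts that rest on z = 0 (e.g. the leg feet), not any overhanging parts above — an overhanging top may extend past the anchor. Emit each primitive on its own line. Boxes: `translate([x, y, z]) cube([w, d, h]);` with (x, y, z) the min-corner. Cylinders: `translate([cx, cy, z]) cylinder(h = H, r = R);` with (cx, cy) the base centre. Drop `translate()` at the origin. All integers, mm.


translate([505, 493, 0]) cylinder(h = 23, r = 308);


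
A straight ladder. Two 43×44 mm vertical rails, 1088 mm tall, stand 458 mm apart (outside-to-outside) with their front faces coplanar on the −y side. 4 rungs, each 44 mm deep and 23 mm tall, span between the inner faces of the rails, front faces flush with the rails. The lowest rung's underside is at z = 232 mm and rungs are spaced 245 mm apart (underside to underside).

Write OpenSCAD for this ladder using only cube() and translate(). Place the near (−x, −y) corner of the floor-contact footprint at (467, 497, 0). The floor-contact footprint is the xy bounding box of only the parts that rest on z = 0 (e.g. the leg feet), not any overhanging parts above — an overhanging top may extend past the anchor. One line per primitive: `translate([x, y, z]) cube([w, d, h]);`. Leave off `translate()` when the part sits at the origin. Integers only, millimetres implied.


// rung span = 458 - 2*43 = 372
// rung[k] z = 232 + k*245
translate([467, 497, 0]) cube([43, 44, 1088]);
translate([882, 497, 0]) cube([43, 44, 1088]);
translate([510, 497, 232]) cube([372, 44, 23]);
translate([510, 497, 477]) cube([372, 44, 23]);
translate([510, 497, 722]) cube([372, 44, 23]);
translate([510, 497, 967]) cube([372, 44, 23]);


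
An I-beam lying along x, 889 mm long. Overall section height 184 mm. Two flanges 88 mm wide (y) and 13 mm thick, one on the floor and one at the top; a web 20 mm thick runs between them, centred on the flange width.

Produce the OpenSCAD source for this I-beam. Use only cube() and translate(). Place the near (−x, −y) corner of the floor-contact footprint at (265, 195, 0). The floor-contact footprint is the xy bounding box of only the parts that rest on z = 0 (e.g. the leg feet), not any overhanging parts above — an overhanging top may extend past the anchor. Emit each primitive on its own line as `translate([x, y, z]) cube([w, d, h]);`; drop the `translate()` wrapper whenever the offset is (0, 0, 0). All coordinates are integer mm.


translate([265, 195, 0]) cube([889, 88, 13]);
translate([265, 229, 13]) cube([889, 20, 158]);
translate([265, 195, 171]) cube([889, 88, 13]);


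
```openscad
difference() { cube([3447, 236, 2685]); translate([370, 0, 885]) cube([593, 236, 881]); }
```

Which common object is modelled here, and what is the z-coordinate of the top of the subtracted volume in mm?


A wall with a window opening. The window head height is 1766 mm.

A wall with a rectangular opening subtracted — a window. Sill at z = 885, opening 881 mm tall, so the head is at 885 + 881 = 1766 mm.


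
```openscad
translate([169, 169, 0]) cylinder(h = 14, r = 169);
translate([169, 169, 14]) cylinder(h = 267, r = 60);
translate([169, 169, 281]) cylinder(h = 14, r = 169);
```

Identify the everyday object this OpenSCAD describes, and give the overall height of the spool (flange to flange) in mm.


A spool. The overall height is 295 mm.

Three coaxial cylinders, large–small–large — a spool. Two 14 mm flanges and a 267 mm core give 14 + 267 + 14 = 295 mm.


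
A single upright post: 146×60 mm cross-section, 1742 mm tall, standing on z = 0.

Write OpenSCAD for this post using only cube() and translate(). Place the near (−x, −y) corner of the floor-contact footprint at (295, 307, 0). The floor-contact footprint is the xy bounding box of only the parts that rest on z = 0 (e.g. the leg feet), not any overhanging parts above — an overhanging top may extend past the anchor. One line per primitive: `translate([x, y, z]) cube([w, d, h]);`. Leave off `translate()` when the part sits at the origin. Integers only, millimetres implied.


translate([295, 307, 0]) cube([146, 60, 1742]);


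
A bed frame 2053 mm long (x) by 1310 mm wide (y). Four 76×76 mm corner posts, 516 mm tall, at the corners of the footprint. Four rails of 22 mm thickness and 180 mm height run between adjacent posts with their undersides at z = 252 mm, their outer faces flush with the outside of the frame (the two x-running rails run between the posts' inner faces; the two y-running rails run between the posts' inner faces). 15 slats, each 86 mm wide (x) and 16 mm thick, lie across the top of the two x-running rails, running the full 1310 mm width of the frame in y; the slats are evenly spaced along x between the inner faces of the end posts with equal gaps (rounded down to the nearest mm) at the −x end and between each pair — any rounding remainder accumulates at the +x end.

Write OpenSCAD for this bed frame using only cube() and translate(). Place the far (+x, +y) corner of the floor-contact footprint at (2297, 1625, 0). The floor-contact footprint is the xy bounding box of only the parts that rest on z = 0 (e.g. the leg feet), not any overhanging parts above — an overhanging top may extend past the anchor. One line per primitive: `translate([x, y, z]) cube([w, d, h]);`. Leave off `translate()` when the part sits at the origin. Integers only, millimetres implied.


// slat z = rail_z + rail_h = 252 + 180 = 432
// slat gap = ⌊(1901 − 15·86) / 16⌋ = 38
translate([244, 315, 0]) cube([76, 76, 516]);
translate([244, 1549, 0]) cube([76, 76, 516]);
translate([2221, 315, 0]) cube([76, 76, 516]);
translate([2221, 1549, 0]) cube([76, 76, 516]);
translate([320, 315, 252]) cube([1901, 22, 180]);
translate([320, 1603, 252]) cube([1901, 22, 180]);
translate([244, 391, 252]) cube([22, 1158, 180]);
translate([2275, 391, 252]) cube([22, 1158, 180]);
translate([358, 315, 432]) cube([86, 1310, 16]);
translate([482, 315, 432]) cube([86, 1310, 16]);
translate([606, 315, 432]) cube([86, 1310, 16]);
translate([730, 315, 432]) cube([86, 1310, 16]);
translate([854, 315, 432]) cube([86, 1310, 16]);
translate([978, 315, 432]) cube([86, 1310, 16]);
translate([1102, 315, 432]) cube([86, 1310, 16]);
translate([1226, 315, 432]) cube([86, 1310, 16]);
translate([1350, 315, 432]) cube([86, 1310, 16]);
translate([1474, 315, 432]) cube([86, 1310, 16]);
translate([1598, 315, 432]) cube([86, 1310, 16]);
translate([1722, 315, 432]) cube([86, 1310, 16]);
translate([1846, 315, 432]) cube([86, 1310, 16]);
translate([1970, 315, 432]) cube([86, 1310, 16]);
translate([2094, 315, 432]) cube([86, 1310, 16]);


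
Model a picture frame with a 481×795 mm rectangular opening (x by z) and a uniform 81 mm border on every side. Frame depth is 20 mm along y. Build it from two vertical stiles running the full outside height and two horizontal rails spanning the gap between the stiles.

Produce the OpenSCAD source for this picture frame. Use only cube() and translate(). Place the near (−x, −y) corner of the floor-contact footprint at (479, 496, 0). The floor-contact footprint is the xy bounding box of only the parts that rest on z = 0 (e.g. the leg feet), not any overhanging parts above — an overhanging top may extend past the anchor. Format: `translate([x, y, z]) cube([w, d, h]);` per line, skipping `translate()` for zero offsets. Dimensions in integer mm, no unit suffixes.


translate([479, 496, 0]) cube([81, 20, 957]);
translate([1041, 496, 0]) cube([81, 20, 957]);
translate([560, 496, 0]) cube([481, 20, 81]);
translate([560, 496, 876]) cube([481, 20, 81]);


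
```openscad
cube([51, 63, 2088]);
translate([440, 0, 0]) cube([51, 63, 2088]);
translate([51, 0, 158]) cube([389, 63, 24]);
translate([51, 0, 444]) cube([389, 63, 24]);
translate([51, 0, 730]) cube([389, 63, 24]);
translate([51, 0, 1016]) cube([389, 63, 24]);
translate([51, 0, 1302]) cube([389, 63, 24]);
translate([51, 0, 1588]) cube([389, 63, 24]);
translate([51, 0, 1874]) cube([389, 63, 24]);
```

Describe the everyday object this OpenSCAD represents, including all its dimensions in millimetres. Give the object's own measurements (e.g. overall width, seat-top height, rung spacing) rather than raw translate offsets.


A straight ladder. Two 51×63 mm vertical rails, 2088 mm tall, stand 491 mm apart (outside-to-outside) with their front faces coplanar on the −y side. 7 rungs, each 63 mm deep and 24 mm tall, span between the inner faces of the rails, front faces flush with the rails. The lowest rung's underside is at z = 158 mm and rungs are spaced 286 mm apart (underside to underside).


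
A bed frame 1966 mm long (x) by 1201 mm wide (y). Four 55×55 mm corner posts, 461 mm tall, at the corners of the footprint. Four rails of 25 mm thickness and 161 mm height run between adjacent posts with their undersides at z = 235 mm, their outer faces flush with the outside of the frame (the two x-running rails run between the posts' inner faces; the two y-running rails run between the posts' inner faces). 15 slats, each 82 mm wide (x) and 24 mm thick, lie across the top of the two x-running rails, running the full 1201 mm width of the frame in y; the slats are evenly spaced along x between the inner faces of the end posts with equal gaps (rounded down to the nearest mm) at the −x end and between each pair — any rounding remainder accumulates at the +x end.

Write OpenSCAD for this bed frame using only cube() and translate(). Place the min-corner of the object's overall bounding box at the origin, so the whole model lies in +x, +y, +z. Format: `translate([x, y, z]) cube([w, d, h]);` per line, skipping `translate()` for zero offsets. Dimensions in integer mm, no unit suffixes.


cube([55, 55, 461]);
translate([0, 1146, 0]) cube([55, 55, 461]);
translate([1911, 0, 0]) cube([55, 55, 461]);
translate([1911, 1146, 0]) cube([55, 55, 461]);
translate([55, 0, 235]) cube([1856, 25, 161]);
translate([55, 1176, 235]) cube([1856, 25, 161]);
translate([0, 55, 235]) cube([25, 1091, 161]);
translate([1941, 55, 235]) cube([25, 1091, 161]);
translate([94, 0, 396]) cube([82, 1201, 24]);
translate([215, 0, 396]) cube([82, 1201, 24]);
translate([336, 0, 396]) cube([82, 1201, 24]);
translate([457, 0, 396]) cube([82, 1201, 24]);
translate([578, 0, 396]) cube([82, 1201, 24]);
translate([699, 0, 396]) cube([82, 1201, 24]);
translate([820, 0, 396]) cube([82, 1201, 24]);
translate([941, 0, 396]) cube([82, 1201, 24]);
translate([1062, 0, 396]) cube([82, 1201, 24]);
translate([1183, 0, 396]) cube([82, 1201, 24]);
translate([1304, 0, 396]) cube([82, 1201, 24]);
translate([1425, 0, 396]) cube([82, 1201, 24]);
translate([1546, 0, 396]) cube([82, 1201, 24]);
translate([1667, 0, 396]) cube([82, 1201, 24]);
translate([1788, 0, 396]) cube([82, 1201, 24]);
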